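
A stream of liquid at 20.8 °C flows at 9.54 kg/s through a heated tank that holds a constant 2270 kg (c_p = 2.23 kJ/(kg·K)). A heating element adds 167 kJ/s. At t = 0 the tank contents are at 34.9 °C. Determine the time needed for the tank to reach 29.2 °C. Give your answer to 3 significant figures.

578 s

M c_p dT/dt = ṁ c_p (T_in − T) + Q̇.
τ = M/ṁ = 237.95 s; T_ss = T_in + Q̇/(ṁ c_p) = 28.650 °C.
T(t) = T_ss + (T₀ − T_ss) e^(−t/τ). Set T = 29.2:
e^(−t/τ) = (29.2 − 28.650)/(34.9 − 28.650) = 0.088017
t = −237.95 · ln(0.088017) = 578.26 s.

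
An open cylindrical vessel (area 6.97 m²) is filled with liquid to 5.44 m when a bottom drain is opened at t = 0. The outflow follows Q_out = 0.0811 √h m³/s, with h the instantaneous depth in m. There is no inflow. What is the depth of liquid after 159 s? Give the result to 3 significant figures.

With no inflow, A dh/dt = −0.0811 √h.
Separate and integrate: 2(√h − √h₀) = −(0.0811/A) t.
√h = √5.44 − 0.0811·159/(2·6.97) = 2.3324 − 0.92503 = 1.4074.
h = 1.4074² = 1.9806 m.

1.98 m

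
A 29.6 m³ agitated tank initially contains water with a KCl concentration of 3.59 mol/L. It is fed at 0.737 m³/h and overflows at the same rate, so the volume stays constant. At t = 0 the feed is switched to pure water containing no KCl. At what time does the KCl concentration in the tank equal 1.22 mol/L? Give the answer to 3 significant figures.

43.3 h

Species balance: V dC/dt = Q(C_in − C) ⇒ τ = V/Q = 40.163 h.
C(t) = C_in + (C₀ − C_in) e^(−t/τ). Set C = 1.22 and solve for t:
e^(−t/τ) = (C − C_in)/(C₀ − C_in) = (1.22 − 0)/(3.59 − 0) = 0.33983
t = −τ ln(…) = 40.163 × 1.0793 = 43.348 h.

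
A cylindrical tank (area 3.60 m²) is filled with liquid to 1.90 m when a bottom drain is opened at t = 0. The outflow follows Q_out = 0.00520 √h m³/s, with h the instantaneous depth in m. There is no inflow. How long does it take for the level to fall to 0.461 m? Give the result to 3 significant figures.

968 s

With no inflow, A dh/dt = −0.00520 √h.
Separate and integrate: 2(√h − √h₀) = −(0.00520/A) t.
t = 2A(√h₀ − √h)/0.00520 = 2·3.60·(√1.90 − √0.461)/0.00520
  = 7.2000 × (1.3784 − 0.67897) / 0.00520 = 968.45 s.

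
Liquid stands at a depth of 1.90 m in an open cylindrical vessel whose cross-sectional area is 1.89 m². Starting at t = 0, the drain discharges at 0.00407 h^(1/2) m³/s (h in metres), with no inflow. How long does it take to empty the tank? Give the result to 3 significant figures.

A dh/dt = −Q_out = −0.00407 √h.
∫ h^(−1/2) dh = −(0.00407/A) ∫ dt, giving 2√h = 2√h₀ − (0.00407/A) t.
Tank is empty when √h = 0: t_empty = 2A√h₀/0.00407.
t_empty = 2·1.89·√1.90/0.00407 = 3.7800·1.3784/0.00407 = 1280.2 s.

1280 s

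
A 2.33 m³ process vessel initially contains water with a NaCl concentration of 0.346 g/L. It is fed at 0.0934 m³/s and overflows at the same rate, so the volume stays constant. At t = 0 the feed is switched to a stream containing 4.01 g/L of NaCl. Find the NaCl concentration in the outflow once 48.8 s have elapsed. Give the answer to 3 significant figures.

3.49 g/L

Unsteady species balance (constant V, well mixed): V dC/dt = Q(C_in − C).
Time constant τ = V/Q = 2.33/0.0934 = 24.946 s.
This is linear first-order; C(t) = C_in + (C₀ − C_in) e^(−t/τ).
C(48.8) = 4.01 + (0.346 − 4.01)·e^(−48.8/24.946) = 4.01 + (-3.6640)·0.14140 = 3.4919 g/L.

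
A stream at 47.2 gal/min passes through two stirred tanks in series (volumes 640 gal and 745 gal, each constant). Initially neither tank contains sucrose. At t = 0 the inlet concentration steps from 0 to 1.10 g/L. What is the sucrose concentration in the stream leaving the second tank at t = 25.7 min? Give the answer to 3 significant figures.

0.576 g/L

Each tank obeys Vᵢ dCᵢ/dt = Q(Cᵢ₋₁ − Cᵢ), so τᵢ = Vᵢ/Q.
τ₁ = 640/47.2 = 13.559 min; τ₂ = 745/47.2 = 15.784 min.
Solving the cascade with C₁(0)=C₂(0)=0 gives C₂(t) = C_in[1 − (τ₁ e^(−t/τ₁) − τ₂ e^(−t/τ₂))/(τ₁ − τ₂)].
At t = 25.7: e^(−t/τ₁) = 0.15026, e^(−t/τ₂) = 0.19627.
C₂ = 1.10·[1 − (13.559·0.15026 − 15.784·0.19627)/(-2.2246)] = 1.10·0.52327 = 0.57560 g/L.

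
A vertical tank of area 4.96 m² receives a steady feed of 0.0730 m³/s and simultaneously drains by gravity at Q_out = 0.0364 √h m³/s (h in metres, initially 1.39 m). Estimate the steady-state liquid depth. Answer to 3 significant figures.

A dh/dt = Q_in − 0.0364 √h. Steady state requires inflow = outflow:
Q_in = 0.0364 √h_ss ⇒ √h_ss = 0.0730/0.0364 = 2.0055.
h_ss = 2.0055² = 4.0220 m. (Since h₀ = 1.39 m < h_ss, the level will rise toward this value.)

4.02 m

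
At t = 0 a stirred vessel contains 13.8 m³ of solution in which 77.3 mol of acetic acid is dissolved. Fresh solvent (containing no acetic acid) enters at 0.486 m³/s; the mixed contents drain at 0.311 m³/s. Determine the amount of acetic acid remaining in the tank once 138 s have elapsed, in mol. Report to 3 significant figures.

12.8 mol

Total volume: dV/dt = Q_in − Q_out = 0.17500 m³/s, so V(t) = 13.8 + 0.17500 t and V(138) = 37.950 m³.
Species balance (pure solvent in): dm/dt = −Q_out · m/V(t).
Separate: dm/m = −Q_out dt/V(t) ⇒ ln(m/m₀) = −(Q_out/(Q_in−Q_out)) ln(V/V₀).
m = m₀ (V₀/V)^(Q_out/(Q_in−Q_out)) = 77.3 × (13.8/37.950)^(1.7771) = 12.806 mol.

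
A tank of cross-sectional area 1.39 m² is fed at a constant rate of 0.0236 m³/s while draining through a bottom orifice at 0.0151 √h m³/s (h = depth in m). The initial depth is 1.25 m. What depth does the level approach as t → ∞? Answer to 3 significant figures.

A dh/dt = Q_in − 0.0151 √h. Steady state requires inflow = outflow:
Q_in = 0.0151 √h_ss ⇒ √h_ss = 0.0236/0.0151 = 1.5629.
h_ss = 1.5629² = 2.4427 m. (Since h₀ = 1.25 m < h_ss, the level will rise toward this value.)

2.44 m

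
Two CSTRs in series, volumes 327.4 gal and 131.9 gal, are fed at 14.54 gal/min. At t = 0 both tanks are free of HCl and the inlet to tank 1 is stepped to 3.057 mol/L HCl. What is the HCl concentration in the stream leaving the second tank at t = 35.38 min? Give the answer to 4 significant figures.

2.035 mol/L

Each tank obeys Vᵢ dCᵢ/dt = Q(Cᵢ₋₁ − Cᵢ), so τᵢ = Vᵢ/Q.
τ₁ = 327.4/14.54 = 22.5172 min; τ₂ = 131.9/14.54 = 9.07153 min.
Solving the cascade with C₁(0)=C₂(0)=0 gives C₂(t) = C_in[1 − (τ₁ e^(−t/τ₁) − τ₂ e^(−t/τ₂))/(τ₁ − τ₂)].
At t = 35.38: e^(−t/τ₁) = 0.207787, e^(−t/τ₂) = 0.0202396.
C₂ = 3.057·[1 − (22.5172·0.207787 − 9.07153·0.0202396)/(13.4457)] = 3.057·0.665679 = 2.03498 mol/L.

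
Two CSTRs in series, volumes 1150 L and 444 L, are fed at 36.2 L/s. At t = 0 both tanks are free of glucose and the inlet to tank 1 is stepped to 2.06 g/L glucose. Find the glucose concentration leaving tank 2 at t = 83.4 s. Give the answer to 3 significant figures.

Species balance on tank i: dCᵢ/dt = (Cᵢ₋₁ − Cᵢ)/τᵢ with τᵢ = Vᵢ/Q.
τ₁ = 1150/36.2 = 31.768 s; τ₂ = 444/36.2 = 12.265 s.
Solving the cascade with C₁(0)=C₂(0)=0 gives C₂(t) = C_in[1 − (τ₁ e^(−t/τ₁) − τ₂ e^(−t/τ₂))/(τ₁ − τ₂)].
At t = 83.4: e^(−t/τ₁) = 0.072419, e^(−t/τ₂) = 0.0011141.
C₂ = 2.06·[1 − (31.768·0.072419 − 12.265·0.0011141)/(19.503)] = 2.06·0.88274 = 1.8184 g/L.

1.82 g/L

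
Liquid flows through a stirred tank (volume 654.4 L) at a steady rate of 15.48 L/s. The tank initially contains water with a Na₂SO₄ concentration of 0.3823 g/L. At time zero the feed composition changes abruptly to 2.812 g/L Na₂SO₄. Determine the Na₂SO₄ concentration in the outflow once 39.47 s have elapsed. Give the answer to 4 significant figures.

1.857 g/L

Species balance on the tank: V dC/dt = Q(C_in − C).
Time constant τ = V/Q = 654.4/15.48 = 42.2739 s.
Integrating: C(t) = C_in + (C₀ − C_in) e^(−t/τ).
C(39.47) = 2.812 + (0.3823 − 2.812)·e^(−39.47/42.2739) = 2.812 + (-2.42970)·0.393107 = 1.85687 g/L.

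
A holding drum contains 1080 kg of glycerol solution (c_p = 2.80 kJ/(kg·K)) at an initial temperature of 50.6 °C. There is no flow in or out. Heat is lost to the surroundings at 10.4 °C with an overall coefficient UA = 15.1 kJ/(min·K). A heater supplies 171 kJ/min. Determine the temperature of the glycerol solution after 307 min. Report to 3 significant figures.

Lumped-capacitance energy balance: M c_p dT/dt = UA(T_amb − T) + Q̇.
dT/dt = (T_ss − T)/τ with T_ss = T_amb + Q̇/UA = 10.4 + 171/15.1 = 21.725 °C, τ = M c_p/UA = 1080·2.80/15.1 = 200.26 min.
T approaches T_ss exponentially: T(t) = T_ss + (T₀ − T_ss) e^(−t/τ).
T(307) = 21.725 + (28.875)·0.21589 = 27.959 °C.

28.0 °C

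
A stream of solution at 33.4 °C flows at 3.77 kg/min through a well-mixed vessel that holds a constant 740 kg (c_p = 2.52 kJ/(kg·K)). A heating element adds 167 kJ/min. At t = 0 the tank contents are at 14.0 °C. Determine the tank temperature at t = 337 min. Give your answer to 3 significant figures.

M c_p dT/dt = ṁ c_p (T_in − T) + Q̇.
τ = M/ṁ = 196.29 min; T_ss = T_in + Q̇/(ṁ c_p) = 33.4 + 167/(3.77·2.52) = 50.978 °C.
Integrating: T(t) = T_ss + (T₀ − T_ss) e^(−t/τ).
T(337) = 50.978 + (-36.978)·e^(−337/196.29) = 50.978 + (-36.978)·0.17963 = 44.336 °C.

44.3 °C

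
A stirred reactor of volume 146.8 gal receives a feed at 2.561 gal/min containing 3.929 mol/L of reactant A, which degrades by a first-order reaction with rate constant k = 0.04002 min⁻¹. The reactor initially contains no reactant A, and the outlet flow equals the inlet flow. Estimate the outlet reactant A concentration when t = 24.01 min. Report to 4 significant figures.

Accumulation = in − out − consumed: V dC/dt = Q C_in − Q C − k V C.
This is linear with rate a = Q/V + k = 0.0574655 min⁻¹.
C_ss = Q C_in/(Q + kV) = 1.19277 mol/L; C(t) = C_ss + (C₀ − C_ss) e^(−a t).
C(24.01) = 1.19277 + (-1.19277)·e^(−0.0574655·24.01) = 1.19277 + (-1.19277)·0.251642 = 0.892622 mol/L.

0.8926 mol/L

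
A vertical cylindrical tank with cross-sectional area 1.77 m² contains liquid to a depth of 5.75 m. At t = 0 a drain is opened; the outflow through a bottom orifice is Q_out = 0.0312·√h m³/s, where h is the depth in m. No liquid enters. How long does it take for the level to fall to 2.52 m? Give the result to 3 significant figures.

A dh/dt = −Q_out = −0.0312 √h.
This is separable: 2 d(√h)/dt = −0.0312/A, so √h = √h₀ − (0.0312/(2A)) t.
t = 2A(√h₀ − √h)/0.0312 = 2·1.77·(√5.75 − √2.52)/0.0312
  = 3.5400 × (2.3979 − 1.5875) / 0.0312 = 91.957 s.

92.0 s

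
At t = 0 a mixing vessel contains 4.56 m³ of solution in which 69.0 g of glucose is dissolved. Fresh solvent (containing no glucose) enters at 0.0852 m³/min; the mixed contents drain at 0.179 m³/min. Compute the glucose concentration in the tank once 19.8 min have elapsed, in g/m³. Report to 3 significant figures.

Total volume: dV/dt = Q_in − Q_out = -0.093800 m³/min, so V(t) = 4.56 − 0.093800 t and V(19.8) = 2.7028 m³.
Species balance (pure solvent in): dm/dt = −Q_out · m/V(t).
dm/m = −Q_out dt/(V₀ − 0.093800 t); integrating gives ln(m/m₀) = −(Q_out/(Q_in−Q_out)) ln(V/V₀).
m = m₀ (V₀/V)^(Q_out/(Q_in−Q_out)) = 69.0 × (4.56/2.7028)^(-1.9083) = 25.431 g.
C = m/V = 25.431/2.7028 = 9.4092 g/m³.

9.41 g/m³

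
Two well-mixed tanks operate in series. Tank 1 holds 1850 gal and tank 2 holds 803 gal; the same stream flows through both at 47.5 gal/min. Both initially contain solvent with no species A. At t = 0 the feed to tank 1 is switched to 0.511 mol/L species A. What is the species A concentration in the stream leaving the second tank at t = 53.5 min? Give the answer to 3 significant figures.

0.299 mol/L

Time constants: τᵢ = Vᵢ/Q for each well-mixed tank.
τ₁ = 1850/47.5 = 38.947 min; τ₂ = 803/47.5 = 16.905 min.
Solving the cascade with C₁(0)=C₂(0)=0 gives C₂(t) = C_in[1 − (τ₁ e^(−t/τ₁) − τ₂ e^(−t/τ₂))/(τ₁ − τ₂)].
At t = 53.5: e^(−t/τ₁) = 0.25318, e^(−t/τ₂) = 0.042227.
C₂ = 0.511·[1 − (38.947·0.25318 − 16.905·0.042227)/(22.042)] = 0.511·0.58503 = 0.29895 mol/L.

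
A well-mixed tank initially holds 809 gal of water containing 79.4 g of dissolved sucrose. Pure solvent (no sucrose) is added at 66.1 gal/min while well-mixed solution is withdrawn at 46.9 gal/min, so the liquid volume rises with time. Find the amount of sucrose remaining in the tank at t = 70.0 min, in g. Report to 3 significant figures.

Total volume: dV/dt = Q_in − Q_out = 19.200 gal/min, so V(t) = 809 + 19.200 t and V(70.0) = 2153.0 gal.
No sucrose enters, so dm/dt = −Q_out · (m/V).
dm/m = −Q_out dt/(V₀ + 19.200 t); integrating gives ln(m/m₀) = −(Q_out/(Q_in−Q_out)) ln(V/V₀).
m = m₀ (V₀/V)^(Q_out/(Q_in−Q_out)) = 79.4 × (809/2153.0)^(2.4427) = 7.2684 g.

7.27 g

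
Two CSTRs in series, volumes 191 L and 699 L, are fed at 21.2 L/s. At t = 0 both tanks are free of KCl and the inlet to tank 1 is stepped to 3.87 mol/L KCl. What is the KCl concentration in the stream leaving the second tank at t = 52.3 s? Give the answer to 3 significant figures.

Each tank obeys Vᵢ dCᵢ/dt = Q(Cᵢ₋₁ − Cᵢ), so τᵢ = Vᵢ/Q.
τ₁ = 191/21.2 = 9.0094 s; τ₂ = 699/21.2 = 32.972 s.
Solving the cascade with C₁(0)=C₂(0)=0 gives C₂(t) = C_in[1 − (τ₁ e^(−t/τ₁) − τ₂ e^(−t/τ₂))/(τ₁ − τ₂)].
At t = 52.3: e^(−t/τ₁) = 0.0030124, e^(−t/τ₂) = 0.20470.
C₂ = 3.87·[1 − (9.0094·0.0030124 − 32.972·0.20470)/(-23.962)] = 3.87·0.71947 = 2.7843 mol/L.

2.78 mol/L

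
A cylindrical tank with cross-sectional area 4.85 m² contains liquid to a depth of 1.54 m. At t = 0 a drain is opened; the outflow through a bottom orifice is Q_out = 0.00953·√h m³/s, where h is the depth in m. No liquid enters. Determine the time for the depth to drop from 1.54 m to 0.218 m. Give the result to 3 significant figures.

788 s

Mass balance (ρ constant): A dh/dt = −0.00953 √h.
This is separable: 2 d(√h)/dt = −0.00953/A, so √h = √h₀ − (0.00953/(2A)) t.
t = 2A(√h₀ − √h)/0.00953 = 2·4.85·(√1.54 − √0.218)/0.00953
  = 9.7000 × (1.2410 − 0.46690) / 0.00953 = 787.87 s.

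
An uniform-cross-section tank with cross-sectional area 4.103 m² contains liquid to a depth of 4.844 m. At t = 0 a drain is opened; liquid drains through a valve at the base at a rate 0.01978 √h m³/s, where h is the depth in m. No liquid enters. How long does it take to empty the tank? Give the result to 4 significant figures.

913.1 s

A dh/dt = −Q_out = −0.01978 √h.
∫ h^(−1/2) dh = −(0.01978/A) ∫ dt, giving 2√h = 2√h₀ − (0.01978/A) t.
Set h = 0: 2√h₀ = (0.01978/A) t_empty ⇒ t_empty = 2A√h₀/0.01978.
t_empty = 2·4.103·√4.844/0.01978 = 8.20600·2.20091/0.01978 = 913.077 s.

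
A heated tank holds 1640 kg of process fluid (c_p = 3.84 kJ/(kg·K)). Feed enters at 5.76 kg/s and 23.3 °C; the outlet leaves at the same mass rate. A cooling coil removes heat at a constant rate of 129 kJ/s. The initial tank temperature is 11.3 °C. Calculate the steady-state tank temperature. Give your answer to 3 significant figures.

M c_p dT/dt = ṁ c_p (T_in − T) − Q̇.
At steady state dT/dt = 0 ⇒ T_ss = T_in − Q̇/(ṁ c_p) = 23.3 − 129/(5.76·3.84) = 17.468 °C.

17.5 °C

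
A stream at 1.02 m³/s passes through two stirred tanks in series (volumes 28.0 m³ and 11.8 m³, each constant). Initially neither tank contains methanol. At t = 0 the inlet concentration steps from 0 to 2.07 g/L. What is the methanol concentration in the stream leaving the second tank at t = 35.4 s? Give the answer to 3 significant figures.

Species balance on tank i: dCᵢ/dt = (Cᵢ₋₁ − Cᵢ)/τᵢ with τᵢ = Vᵢ/Q.
τ₁ = 28.0/1.02 = 27.451 s; τ₂ = 11.8/1.02 = 11.569 s.
Solving the cascade with C₁(0)=C₂(0)=0 gives C₂(t) = C_in[1 − (τ₁ e^(−t/τ₁) − τ₂ e^(−t/τ₂))/(τ₁ − τ₂)].
At t = 35.4: e^(−t/τ₁) = 0.27539, e^(−t/τ₂) = 0.046888.
C₂ = 2.07·[1 − (27.451·0.27539 − 11.569·0.046888)/(15.882)] = 2.07·0.55817 = 1.1554 g/L.

1.16 g/L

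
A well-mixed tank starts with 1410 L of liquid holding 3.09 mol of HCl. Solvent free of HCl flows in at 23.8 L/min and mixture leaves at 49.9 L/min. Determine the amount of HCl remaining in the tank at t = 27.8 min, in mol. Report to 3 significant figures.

0.776 mol

Total volume: dV/dt = Q_in − Q_out = -26.100 L/min, so V(t) = 1410 − 26.100 t and V(27.8) = 684.42 L.
No HCl enters, so dm/dt = −Q_out · (m/V).
Separate: dm/m = −Q_out dt/V(t) ⇒ ln(m/m₀) = −(Q_out/(Q_in−Q_out)) ln(V/V₀).
m = m₀ (V₀/V)^(Q_out/(Q_in−Q_out)) = 3.09 × (1410/684.42)^(-1.9119) = 0.77594 mol.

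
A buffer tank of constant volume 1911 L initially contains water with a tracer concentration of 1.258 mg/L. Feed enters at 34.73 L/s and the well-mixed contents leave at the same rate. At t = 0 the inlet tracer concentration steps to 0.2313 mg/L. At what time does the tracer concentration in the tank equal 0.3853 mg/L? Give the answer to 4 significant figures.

Species balance: V dC/dt = Q(C_in − C) ⇒ τ = V/Q = 55.0245 s.
C(t) = C_in + (C₀ − C_in) e^(−t/τ). Set C = 0.3853 and solve for t:
e^(−t/τ) = (C − C_in)/(C₀ − C_in) = (0.3853 − 0.2313)/(1.258 − 0.2313) = 0.149995
t = −τ ln(…) = 55.0245 × 1.89715 = 104.390 s.

104.4 s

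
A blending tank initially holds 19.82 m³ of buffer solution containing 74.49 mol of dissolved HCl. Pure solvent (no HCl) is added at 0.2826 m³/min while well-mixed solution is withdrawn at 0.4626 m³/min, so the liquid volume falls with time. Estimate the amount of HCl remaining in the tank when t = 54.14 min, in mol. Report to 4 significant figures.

13.09 mol

Total volume: dV/dt = Q_in − Q_out = -0.180000 m³/min, so V(t) = 19.82 − 0.180000 t and V(54.14) = 10.0748 m³.
Species balance (pure solvent in): dm/dt = −Q_out · m/V(t).
Separate: dm/m = −Q_out dt/V(t) ⇒ ln(m/m₀) = −(Q_out/(Q_in−Q_out)) ln(V/V₀).
m = m₀ (V₀/V)^(Q_out/(Q_in−Q_out)) = 74.49 × (19.82/10.0748)^(-2.57000) = 13.0876 mol.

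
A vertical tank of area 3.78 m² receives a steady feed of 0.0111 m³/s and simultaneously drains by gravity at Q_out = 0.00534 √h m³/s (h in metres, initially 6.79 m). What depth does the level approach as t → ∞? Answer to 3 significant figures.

4.32 m

A dh/dt = Q_in − 0.00534 √h. Steady state requires inflow = outflow:
Q_in = 0.00534 √h_ss ⇒ √h_ss = 0.0111/0.00534 = 2.0787.
h_ss = 2.0787² = 4.3208 m. (Since h₀ = 6.79 m > h_ss, the level will fall toward this value.)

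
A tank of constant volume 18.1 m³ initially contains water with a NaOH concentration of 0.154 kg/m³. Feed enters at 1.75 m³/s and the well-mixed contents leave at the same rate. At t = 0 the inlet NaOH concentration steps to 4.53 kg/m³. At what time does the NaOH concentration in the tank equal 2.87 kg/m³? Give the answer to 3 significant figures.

Accumulation = in − out for the solute gives V dC/dt = Q(C_in − C), so τ = V/Q = 10.343 s.
C(t) = C_in + (C₀ − C_in) e^(−t/τ). Set C = 2.87 and solve for t:
e^(−t/τ) = (C − C_in)/(C₀ − C_in) = (2.87 − 4.53)/(0.154 − 4.53) = 0.37934
t = −τ ln(…) = 10.343 × 0.96932 = 10.026 s.

10.0 s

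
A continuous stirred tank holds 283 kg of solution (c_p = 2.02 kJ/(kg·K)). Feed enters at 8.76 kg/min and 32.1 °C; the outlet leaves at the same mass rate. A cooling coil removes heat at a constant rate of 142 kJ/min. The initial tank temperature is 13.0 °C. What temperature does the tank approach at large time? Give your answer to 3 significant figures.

24.1 °C

Heat balance on the well-mixed liquid: M c_p dT/dt = ṁ c_p (T_in − T) − 142.
At steady state dT/dt = 0 ⇒ T_ss = T_in − Q̇/(ṁ c_p) = 32.1 − 142/(8.76·2.02) = 24.075 °C.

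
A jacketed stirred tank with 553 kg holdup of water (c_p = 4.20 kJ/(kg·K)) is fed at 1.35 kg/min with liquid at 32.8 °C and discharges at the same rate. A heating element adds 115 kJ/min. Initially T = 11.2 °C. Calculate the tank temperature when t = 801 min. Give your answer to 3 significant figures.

First-law balance (no shaft work): M c_p dT/dt = ṁ c_p (T_in − T) + 115.
τ = M/ṁ = 409.63 min; T_ss = T_in + Q̇/(ṁ c_p) = 32.8 + 115/(1.35·4.20) = 53.082 °C.
Integrating: T(t) = T_ss + (T₀ − T_ss) e^(−t/τ).
T(801) = 53.082 + (-41.882)·e^(−801/409.63) = 53.082 + (-41.882)·0.14150 = 47.156 °C.

47.2 °C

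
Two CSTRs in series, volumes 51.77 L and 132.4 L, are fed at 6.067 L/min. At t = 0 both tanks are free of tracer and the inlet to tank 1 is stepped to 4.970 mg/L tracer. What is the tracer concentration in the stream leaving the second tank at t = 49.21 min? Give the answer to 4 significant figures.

Time constants: τᵢ = Vᵢ/Q for each well-mixed tank.
τ₁ = 51.77/6.067 = 8.53305 min; τ₂ = 132.4/6.067 = 21.8230 min.
Solving the cascade with C₁(0)=C₂(0)=0 gives C₂(t) = C_in[1 − (τ₁ e^(−t/τ₁) − τ₂ e^(−t/τ₂))/(τ₁ − τ₂)].
At t = 49.21: e^(−t/τ₁) = 0.00312916, e^(−t/τ₂) = 0.104877.
C₂ = 4.970·[1 − (8.53305·0.00312916 − 21.8230·0.104877)/(-13.2899)] = 4.970·0.829793 = 4.12407 mg/L.

4.124 mg/L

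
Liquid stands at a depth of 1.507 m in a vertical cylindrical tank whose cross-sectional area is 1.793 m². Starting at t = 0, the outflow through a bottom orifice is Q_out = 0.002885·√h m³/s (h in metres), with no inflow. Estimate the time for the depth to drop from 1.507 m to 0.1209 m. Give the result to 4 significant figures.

Unsteady balance on liquid volume: A dh/dt = −0.002885 √h.
∫ h^(−1/2) dh = −(0.002885/A) ∫ dt, giving 2√h = 2√h₀ − (0.002885/A) t.
t = 2A(√h₀ − √h)/0.002885 = 2·1.793·(√1.507 − √0.1209)/0.002885
  = 3.58600 × (1.22760 − 0.347707) / 0.002885 = 1093.69 s.

1094 s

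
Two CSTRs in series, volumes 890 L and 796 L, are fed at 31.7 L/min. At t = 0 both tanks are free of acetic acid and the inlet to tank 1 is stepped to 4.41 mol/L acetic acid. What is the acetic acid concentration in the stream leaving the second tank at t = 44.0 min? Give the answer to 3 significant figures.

Time constants: τᵢ = Vᵢ/Q for each well-mixed tank.
τ₁ = 890/31.7 = 28.076 min; τ₂ = 796/31.7 = 25.110 min.
Tank 1: C₁ = C_in(1 − e^(−t/τ₁)). Tank 2 (τ₁ ≠ τ₂): C₂ = C_in[1 − (τ₁ e^(−t/τ₁) − τ₂ e^(−t/τ₂))/(τ₁ − τ₂)].
At t = 44.0: e^(−t/τ₁) = 0.20863, e^(−t/τ₂) = 0.17338.
C₂ = 4.41·[1 − (28.076·0.20863 − 25.110·0.17338)/(2.9653)] = 4.41·0.49288 = 2.1736 mol/L.

2.17 mol/L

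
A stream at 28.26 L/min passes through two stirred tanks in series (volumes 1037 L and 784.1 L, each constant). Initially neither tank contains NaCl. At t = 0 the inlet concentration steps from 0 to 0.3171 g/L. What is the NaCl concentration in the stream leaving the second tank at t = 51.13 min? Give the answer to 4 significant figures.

Each tank obeys Vᵢ dCᵢ/dt = Q(Cᵢ₋₁ − Cᵢ), so τᵢ = Vᵢ/Q.
τ₁ = 1037/28.26 = 36.6950 min; τ₂ = 784.1/28.26 = 27.7459 min.
Solving the cascade with C₁(0)=C₂(0)=0 gives C₂(t) = C_in[1 − (τ₁ e^(−t/τ₁) − τ₂ e^(−t/τ₂))/(τ₁ − τ₂)].
At t = 51.13: e^(−t/τ₁) = 0.248235, e^(−t/τ₂) = 0.158375.
C₂ = 0.3171·[1 − (36.6950·0.248235 − 27.7459·0.158375)/(8.94904)] = 0.3171·0.473158 = 0.150038 g/L.

0.1500 g/L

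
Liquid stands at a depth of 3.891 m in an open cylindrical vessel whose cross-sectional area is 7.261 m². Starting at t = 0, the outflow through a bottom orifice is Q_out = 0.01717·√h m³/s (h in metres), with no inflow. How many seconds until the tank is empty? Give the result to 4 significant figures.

1668 s

With no inflow, A dh/dt = −0.01717 √h.
∫ h^(−1/2) dh = −(0.01717/A) ∫ dt, giving 2√h = 2√h₀ − (0.01717/A) t.
Tank is empty when √h = 0: t_empty = 2A√h₀/0.01717.
t_empty = 2·7.261·√3.891/0.01717 = 14.5220·1.97256/0.01717 = 1668.35 s.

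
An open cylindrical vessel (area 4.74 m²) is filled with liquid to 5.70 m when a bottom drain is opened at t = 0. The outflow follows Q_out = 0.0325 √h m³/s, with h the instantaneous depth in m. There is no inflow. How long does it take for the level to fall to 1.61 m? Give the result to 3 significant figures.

326 s

A dh/dt = −Q_out = −0.0325 √h.
∫ h^(−1/2) dh = −(0.0325/A) ∫ dt, giving 2√h = 2√h₀ − (0.0325/A) t.
t = 2A(√h₀ − √h)/0.0325 = 2·4.74·(√5.70 − √1.61)/0.0325
  = 9.4800 × (2.3875 − 1.2689) / 0.0325 = 326.29 s.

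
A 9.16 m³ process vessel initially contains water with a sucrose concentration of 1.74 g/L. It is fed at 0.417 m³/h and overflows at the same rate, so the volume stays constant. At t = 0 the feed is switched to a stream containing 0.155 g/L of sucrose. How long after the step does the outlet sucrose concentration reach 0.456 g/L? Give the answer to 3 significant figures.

Species balance: V dC/dt = Q(C_in − C) ⇒ τ = V/Q = 21.966 h.
C(t) = C_in + (C₀ − C_in) e^(−t/τ). Set C = 0.456 and solve for t:
e^(−t/τ) = (C − C_in)/(C₀ − C_in) = (0.456 − 0.155)/(1.74 − 0.155) = 0.18991
t = −τ ln(…) = 21.966 × 1.6612 = 36.491 h.

36.5 h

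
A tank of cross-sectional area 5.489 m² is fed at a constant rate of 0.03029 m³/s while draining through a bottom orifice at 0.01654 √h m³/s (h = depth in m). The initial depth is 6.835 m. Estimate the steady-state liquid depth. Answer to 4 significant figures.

A dh/dt = Q_in − 0.01654 √h. Steady state requires inflow = outflow:
Q_in = 0.01654 √h_ss ⇒ √h_ss = 0.03029/0.01654 = 1.83132.
h_ss = 1.83132² = 3.35373 m. (Since h₀ = 6.835 m > h_ss, the level will fall toward this value.)

3.354 m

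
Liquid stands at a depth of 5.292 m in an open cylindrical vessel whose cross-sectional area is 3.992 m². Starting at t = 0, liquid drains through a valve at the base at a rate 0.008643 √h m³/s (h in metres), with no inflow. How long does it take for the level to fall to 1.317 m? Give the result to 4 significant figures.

A dh/dt = −Q_out = −0.008643 √h.
Separate and integrate: 2(√h − √h₀) = −(0.008643/A) t.
t = 2A(√h₀ − √h)/0.008643 = 2·3.992·(√5.292 − √1.317)/0.008643
  = 7.98400 × (2.30043 − 1.14761) / 0.008643 = 1064.93 s.

1065 s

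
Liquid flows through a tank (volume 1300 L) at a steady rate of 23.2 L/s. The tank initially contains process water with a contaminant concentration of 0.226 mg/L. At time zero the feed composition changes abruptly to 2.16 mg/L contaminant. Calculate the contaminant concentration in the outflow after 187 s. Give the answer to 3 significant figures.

2.09 mg/L

Unsteady species balance (constant V, well mixed): V dC/dt = Q(C_in − C).
Rewrite as dC/dt + C/τ = C_in/τ, τ = V/Q = 56.034 s.
Integrating: C(t) = C_in + (C₀ − C_in) e^(−t/τ).
C(187) = 2.16 + (0.226 − 2.16)·e^(−187/56.034) = 2.16 + (-1.9340)·0.035535 = 2.0913 mg/L.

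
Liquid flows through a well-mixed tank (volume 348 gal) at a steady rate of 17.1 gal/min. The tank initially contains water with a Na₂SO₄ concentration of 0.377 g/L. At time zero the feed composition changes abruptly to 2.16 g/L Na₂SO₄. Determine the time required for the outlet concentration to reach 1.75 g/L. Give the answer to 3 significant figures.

29.9 min

Species balance: V dC/dt = Q(C_in − C) ⇒ τ = V/Q = 20.351 min.
C(t) = C_in + (C₀ − C_in) e^(−t/τ). Set C = 1.75 and solve for t:
e^(−t/τ) = (C − C_in)/(C₀ − C_in) = (1.75 − 2.16)/(0.377 − 2.16) = 0.22995
t = −τ ln(…) = 20.351 × 1.4699 = 29.914 min.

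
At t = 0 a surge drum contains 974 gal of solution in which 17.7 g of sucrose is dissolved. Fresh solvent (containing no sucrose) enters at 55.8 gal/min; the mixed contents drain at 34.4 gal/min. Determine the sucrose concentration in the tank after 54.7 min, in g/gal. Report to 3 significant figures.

0.00232 g/gal

Total volume: dV/dt = Q_in − Q_out = 21.400 gal/min, so V(t) = 974 + 21.400 t and V(54.7) = 2144.6 gal.
No sucrose enters, so dm/dt = −Q_out · (m/V).
Separate: dm/m = −Q_out dt/V(t) ⇒ ln(m/m₀) = −(Q_out/(Q_in−Q_out)) ln(V/V₀).
m = m₀ (V₀/V)^(Q_out/(Q_in−Q_out)) = 17.7 × (974/2144.6)^(1.6075) = 4.9769 g.
C = m/V = 4.9769/2144.6 = 0.0023207 g/gal.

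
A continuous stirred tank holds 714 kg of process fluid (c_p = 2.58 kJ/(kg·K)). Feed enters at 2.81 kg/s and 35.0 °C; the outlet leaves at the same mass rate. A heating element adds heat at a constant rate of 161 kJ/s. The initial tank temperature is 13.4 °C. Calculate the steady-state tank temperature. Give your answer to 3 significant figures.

57.2 °C

M c_p dT/dt = ṁ c_p (T_in − T) + Q̇.
At steady state dT/dt = 0 ⇒ T_ss = T_in + Q̇/(ṁ c_p) = 35.0 + 161/(2.81·2.58) = 57.208 °C.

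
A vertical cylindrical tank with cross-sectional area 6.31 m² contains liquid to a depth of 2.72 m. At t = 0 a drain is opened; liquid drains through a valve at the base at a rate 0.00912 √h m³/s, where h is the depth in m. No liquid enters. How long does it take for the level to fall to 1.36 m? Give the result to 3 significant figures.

668 s

Unsteady balance on liquid volume: A dh/dt = −0.00912 √h.
Separate and integrate: 2(√h − √h₀) = −(0.00912/A) t.
t = 2A(√h₀ − √h)/0.00912 = 2·6.31·(√2.72 − √1.36)/0.00912
  = 12.620 × (1.6492 − 1.1662) / 0.00912 = 668.43 s.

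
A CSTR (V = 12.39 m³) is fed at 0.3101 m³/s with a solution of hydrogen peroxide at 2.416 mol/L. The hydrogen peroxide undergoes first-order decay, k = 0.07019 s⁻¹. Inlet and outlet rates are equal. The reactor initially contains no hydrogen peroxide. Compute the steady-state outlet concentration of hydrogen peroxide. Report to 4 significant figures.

0.6350 mol/L

Accumulation = in − out − consumed: V dC/dt = Q C_in − Q C − k V C.
Steady state (dC/dt = 0): C_ss = Q C_in/(Q + kV) = C_in/(1 + kV/Q).
C_ss = 0.3101·2.416/(0.3101 + 0.07019·12.39) = 0.749202/1.17975 = 0.635049 mol/L.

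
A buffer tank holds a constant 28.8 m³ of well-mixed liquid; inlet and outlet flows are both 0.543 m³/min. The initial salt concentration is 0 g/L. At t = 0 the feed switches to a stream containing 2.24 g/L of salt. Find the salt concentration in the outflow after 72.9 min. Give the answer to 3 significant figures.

1.67 g/L

Mass balance on the solute (V constant): V dC/dt = Q(C_in − C).
Time constant τ = V/Q = 28.8/0.543 = 53.039 min.
Solution: C(t) = C_in + (C₀ − C_in) e^(−t/τ).
C(72.9) = 2.24 + (0 − 2.24)·e^(−72.9/53.039) = 2.24 + (-2.2400)·0.25297 = 1.6733 g/L.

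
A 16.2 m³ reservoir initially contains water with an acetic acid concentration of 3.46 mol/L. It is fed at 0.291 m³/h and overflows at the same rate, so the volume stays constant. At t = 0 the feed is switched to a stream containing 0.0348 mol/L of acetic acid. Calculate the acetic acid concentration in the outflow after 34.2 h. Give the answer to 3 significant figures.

1.89 mol/L

Mass balance on the solute (V constant): V dC/dt = Q(C_in − C).
So dC/dt = (C_in − C)/τ with τ = V/Q = 16.2/0.291 = 55.670 h.
This is linear first-order; C(t) = C_in + (C₀ − C_in) e^(−t/τ).
C(34.2) = 0.0348 + (3.46 − 0.0348)·e^(−34.2/55.670) = 0.0348 + (3.4252)·0.54100 = 1.8878 mol/L.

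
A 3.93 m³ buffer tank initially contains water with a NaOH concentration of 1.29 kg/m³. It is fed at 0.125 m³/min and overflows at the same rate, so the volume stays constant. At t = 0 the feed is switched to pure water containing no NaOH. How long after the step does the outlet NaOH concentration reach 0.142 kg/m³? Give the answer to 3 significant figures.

69.4 min

Species balance: V dC/dt = Q(C_in − C) ⇒ τ = V/Q = 31.440 min.
C(t) = C_in + (C₀ − C_in) e^(−t/τ). Set C = 0.142 and solve for t:
e^(−t/τ) = (C − C_in)/(C₀ − C_in) = (0.142 − 0)/(1.29 − 0) = 0.11008
t = −τ ln(…) = 31.440 × 2.2066 = 69.375 min.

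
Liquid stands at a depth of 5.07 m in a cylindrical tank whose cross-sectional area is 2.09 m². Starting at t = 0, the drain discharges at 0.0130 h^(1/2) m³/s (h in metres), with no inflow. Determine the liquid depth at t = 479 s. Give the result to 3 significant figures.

0.581 m

With no inflow, A dh/dt = −0.0130 √h.
Separate and integrate: 2(√h − √h₀) = −(0.0130/A) t.
√h = √5.07 − 0.0130·479/(2·2.09) = 2.2517 − 1.4897 = 0.76195.
h = 0.76195² = 0.58057 m.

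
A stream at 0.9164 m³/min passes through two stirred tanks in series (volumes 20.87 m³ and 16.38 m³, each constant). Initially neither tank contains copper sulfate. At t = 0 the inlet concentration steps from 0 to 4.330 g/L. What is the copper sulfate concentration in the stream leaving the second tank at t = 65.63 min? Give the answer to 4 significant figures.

3.604 g/L

Time constants: τᵢ = Vᵢ/Q for each well-mixed tank.
τ₁ = 20.87/0.9164 = 22.7739 min; τ₂ = 16.38/0.9164 = 17.8743 min.
Solving the cascade with C₁(0)=C₂(0)=0 gives C₂(t) = C_in[1 − (τ₁ e^(−t/τ₁) − τ₂ e^(−t/τ₂))/(τ₁ − τ₂)].
At t = 65.63: e^(−t/τ₁) = 0.0560334, e^(−t/τ₂) = 0.0254318.
C₂ = 4.330·[1 − (22.7739·0.0560334 − 17.8743·0.0254318)/(4.89961)] = 4.330·0.832329 = 3.60398 g/L.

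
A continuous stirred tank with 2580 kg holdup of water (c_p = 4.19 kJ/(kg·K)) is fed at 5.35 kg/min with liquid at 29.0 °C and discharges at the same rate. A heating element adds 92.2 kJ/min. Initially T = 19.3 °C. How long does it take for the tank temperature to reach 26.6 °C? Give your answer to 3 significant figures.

363 min

M c_p dT/dt = ṁ c_p (T_in − T) + Q̇.
τ = M/ṁ = 482.24 min; T_ss = T_in + Q̇/(ṁ c_p) = 33.113 °C.
T(t) = T_ss + (T₀ − T_ss) e^(−t/τ). Set T = 26.6:
e^(−t/τ) = (26.6 − 33.113)/(19.3 − 33.113) = 0.47151
t = −482.24 · ln(0.47151) = 362.55 min.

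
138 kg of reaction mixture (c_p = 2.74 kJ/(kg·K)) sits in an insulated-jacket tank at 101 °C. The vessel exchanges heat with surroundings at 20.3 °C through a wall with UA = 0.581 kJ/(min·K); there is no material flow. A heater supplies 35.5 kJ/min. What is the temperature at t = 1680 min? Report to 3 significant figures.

First-law balance (no shaft work): M c_p dT/dt = −UA(T − T_amb) + Q̇.
dT/dt = (T_ss − T)/τ with T_ss = T_amb + Q̇/UA = 20.3 + 35.5/0.581 = 81.402 °C, τ = M c_p/UA = 138·2.74/0.581 = 650.81 min.
T approaches T_ss exponentially: T(t) = T_ss + (T₀ − T_ss) e^(−t/τ).
T(1680) = 81.402 + (19.598)·0.075668 = 82.885 °C.

82.9 °C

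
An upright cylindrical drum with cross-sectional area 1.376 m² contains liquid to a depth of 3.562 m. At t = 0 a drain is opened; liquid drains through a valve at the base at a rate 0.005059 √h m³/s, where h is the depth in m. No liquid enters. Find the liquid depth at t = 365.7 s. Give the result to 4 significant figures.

With no inflow, A dh/dt = −0.005059 √h.
Separate and integrate: 2(√h − √h₀) = −(0.005059/A) t.
√h = √3.562 − 0.005059·365.7/(2·1.376) = 1.88733 − 0.672266 = 1.21506.
h = 1.21506² = 1.47637 m.

1.476 m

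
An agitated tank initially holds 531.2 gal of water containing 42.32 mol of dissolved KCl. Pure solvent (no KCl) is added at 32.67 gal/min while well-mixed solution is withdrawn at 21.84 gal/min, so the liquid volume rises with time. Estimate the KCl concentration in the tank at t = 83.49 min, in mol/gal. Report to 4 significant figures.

0.003972 mol/gal

Total volume: dV/dt = Q_in − Q_out = 10.8300 gal/min, so V(t) = 531.2 + 10.8300 t and V(83.49) = 1435.40 gal.
Solute balance: dm/dt = 0 − Q_out C = −Q_out m/V(t).
Separate: dm/m = −Q_out dt/V(t) ⇒ ln(m/m₀) = −(Q_out/(Q_in−Q_out)) ln(V/V₀).
m = m₀ (V₀/V)^(Q_out/(Q_in−Q_out)) = 42.32 × (531.2/1435.40)^(2.01662) = 5.70089 mol.
C = m/V = 5.70089/1435.40 = 0.00397165 mol/gal.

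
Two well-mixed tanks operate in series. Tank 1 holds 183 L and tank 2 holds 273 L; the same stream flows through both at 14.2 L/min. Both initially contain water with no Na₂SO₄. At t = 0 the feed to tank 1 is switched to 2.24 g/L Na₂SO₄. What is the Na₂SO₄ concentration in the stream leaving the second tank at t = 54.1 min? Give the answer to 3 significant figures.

Time constants: τᵢ = Vᵢ/Q for each well-mixed tank.
τ₁ = 183/14.2 = 12.887 min; τ₂ = 273/14.2 = 19.225 min.
Tank 1: C₁ = C_in(1 − e^(−t/τ₁)). Tank 2 (τ₁ ≠ τ₂): C₂ = C_in[1 − (τ₁ e^(−t/τ₁) − τ₂ e^(−t/τ₂))/(τ₁ − τ₂)].
At t = 54.1: e^(−t/τ₁) = 0.015027, e^(−t/τ₂) = 0.059965.
C₂ = 2.24·[1 − (12.887·0.015027 − 19.225·0.059965)/(-6.3380)] = 2.24·0.84866 = 1.9010 g/L.

1.90 g/L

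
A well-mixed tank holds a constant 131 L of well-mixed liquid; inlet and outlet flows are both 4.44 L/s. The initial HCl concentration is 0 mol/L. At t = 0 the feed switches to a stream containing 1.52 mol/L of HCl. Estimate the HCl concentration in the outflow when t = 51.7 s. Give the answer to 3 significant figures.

1.26 mol/L

Species balance on the tank: V dC/dt = Q(C_in − C).
So dC/dt = (C_in − C)/τ with τ = V/Q = 131/4.44 = 29.505 s.
This is linear first-order; C(t) = C_in + (C₀ − C_in) e^(−t/τ).
C(51.7) = 1.52 + (0 − 1.52)·e^(−51.7/29.505) = 1.52 + (-1.5200)·0.17338 = 1.2565 mol/L.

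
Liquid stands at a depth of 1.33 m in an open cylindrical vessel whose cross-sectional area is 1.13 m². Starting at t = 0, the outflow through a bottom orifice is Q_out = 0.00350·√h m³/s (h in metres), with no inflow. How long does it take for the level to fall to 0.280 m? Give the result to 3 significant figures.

Accumulation of liquid (constant cross-section A): A dh/dt = −0.00350 √h.
Separate and integrate: 2(√h − √h₀) = −(0.00350/A) t.
t = 2A(√h₀ − √h)/0.00350 = 2·1.13·(√1.33 − √0.280)/0.00350
  = 2.2600 × (1.1533 − 0.52915) / 0.00350 = 402.99 s.

403 s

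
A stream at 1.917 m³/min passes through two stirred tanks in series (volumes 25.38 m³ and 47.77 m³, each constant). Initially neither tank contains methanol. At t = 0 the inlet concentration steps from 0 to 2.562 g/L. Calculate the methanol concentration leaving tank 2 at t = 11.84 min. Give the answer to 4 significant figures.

Species balance on tank i: dCᵢ/dt = (Cᵢ₋₁ − Cᵢ)/τᵢ with τᵢ = Vᵢ/Q.
τ₁ = 25.38/1.917 = 13.2394 min; τ₂ = 47.77/1.917 = 24.9191 min.
Solving the cascade with C₁(0)=C₂(0)=0 gives C₂(t) = C_in[1 − (τ₁ e^(−t/τ₁) − τ₂ e^(−t/τ₂))/(τ₁ − τ₂)].
At t = 11.84: e^(−t/τ₁) = 0.408895, e^(−t/τ₂) = 0.621800.
C₂ = 2.562·[1 − (13.2394·0.408895 − 24.9191·0.621800)/(-11.6797)] = 2.562·0.136863 = 0.350642 g/L.

0.3506 g/L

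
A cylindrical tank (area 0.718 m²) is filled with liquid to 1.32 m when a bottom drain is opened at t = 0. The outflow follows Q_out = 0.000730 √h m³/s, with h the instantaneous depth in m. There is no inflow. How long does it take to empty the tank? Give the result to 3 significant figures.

2260 s

With no inflow, A dh/dt = −0.000730 √h.
Separate and integrate: 2(√h − √h₀) = −(0.000730/A) t.
Set h = 0: 2√h₀ = (0.000730/A) t_empty ⇒ t_empty = 2A√h₀/0.000730.
t_empty = 2·0.718·√1.32/0.000730 = 1.4360·1.1489/0.000730 = 2260.1 s.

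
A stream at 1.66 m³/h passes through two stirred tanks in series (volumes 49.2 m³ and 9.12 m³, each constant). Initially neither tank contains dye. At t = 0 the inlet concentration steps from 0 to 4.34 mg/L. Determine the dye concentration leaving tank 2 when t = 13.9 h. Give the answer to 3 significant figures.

1.09 mg/L

Time constants: τᵢ = Vᵢ/Q for each well-mixed tank.
τ₁ = 49.2/1.66 = 29.639 h; τ₂ = 9.12/1.66 = 5.4940 h.
Tank 1: C₁ = C_in(1 − e^(−t/τ₁)). Tank 2 (τ₁ ≠ τ₂): C₂ = C_in[1 − (τ₁ e^(−t/τ₁) − τ₂ e^(−t/τ₂))/(τ₁ − τ₂)].
At t = 13.9: e^(−t/τ₁) = 0.62564, e^(−t/τ₂) = 0.079656.
C₂ = 4.34·[1 − (29.639·0.62564 − 5.4940·0.079656)/(24.145)] = 4.34·0.25013 = 1.0856 mg/L.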